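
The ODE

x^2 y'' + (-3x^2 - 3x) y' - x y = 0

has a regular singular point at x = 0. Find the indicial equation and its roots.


Divide by x^2 to reach normal form y'' + P_1(x) y' + P_2(x) y = 0 with P_1(x) = -3 - 3/x and P_2(x) = -1/x.
x = 0 is a singular point because the y'-coefficient -3 - 3/x has a pole at x = 0 and the y-coefficient -1/x has a pole at x = 0.
It is a regular singular point because x P_1(x) = p(x) = -3x - 3 and x^2 P_2(x) = q(x) = -x are polynomials, hence analytic at x = 0.
p(0) = -3,  q(0) = 0.
Indicial equation: r(r-1) + p(0) r + q(0) = 0, i.e. r^2 + (p(0) - 1) r + q(0) = 0, i.e. r^2 - 4 r = 0.
Discriminant: (-4)^2 - 4(0) = 16, so r = (4 ± 4)/2.
Solving: r_1 = 4, r_2 = 0.

indicial: r^2 - 4 r = 0; roots r_1 = 4, r_2 = 0


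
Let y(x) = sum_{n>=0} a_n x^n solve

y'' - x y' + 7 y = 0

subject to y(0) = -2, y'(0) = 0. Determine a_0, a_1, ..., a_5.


Ansatz: y(x) = sum_{n>=0} a_n x^n, so y'(x) = sum_{n>=1} n a_n x^(n-1) and y''(x) = sum_{n>=2} n(n-1) a_n x^(n-2).
Substitute into P(x) y'' + Q(x) y' + R(x) y = 0 with P(x) = 1, Q(x) = -x, R(x) = 7, and match powers of x.
Initial conditions: a_0 = -2, a_1 = 0.
Setting the coefficient of each power of x to zero and solving order by order (substituting the coefficients already found):
  x^0: 2 a_2 + 7 a_0 = 0  ->  2 a_2 = -7 a_0 = 14  ->  a_2 = 7
  x^1: 6 a_3 + 6 a_1 = 0  ->  6 a_3 = -6 a_1 = 0  ->  a_3 = 0
  x^2: 12 a_4 + 5 a_2 = 0  ->  12 a_4 = -5 a_2 = -35  ->  a_4 = -35/12
  x^3: 20 a_5 + 4 a_3 = 0  ->  20 a_5 = -4 a_3 = 0  ->  a_5 = 0
Truncated series: y(x) = -2 + 7 x^2 - (35/12) x^4 + O(x^6).

a_0 = -2; a_1 = 0; a_2 = 7; a_3 = 0; a_4 = -35/12; a_5 = 0


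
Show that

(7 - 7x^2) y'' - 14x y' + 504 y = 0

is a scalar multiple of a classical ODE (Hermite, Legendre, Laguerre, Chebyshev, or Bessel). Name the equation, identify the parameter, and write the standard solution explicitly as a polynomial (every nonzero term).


All three coefficients share the factor 7; dividing through by 7 gives  (1 - x^2) y'' - 2x y' + 72 y = 0.
This matches the Legendre equation (1 - x^2) y'' - 2x y' + n(n+1) y = 0 (note the -2x y' term) with n(n+1) = 72, so n = 8; the polynomial solution is P_8(x).
With y = sum_k a_k x^k, matching x^k gives (k+2)(k+1) a_{k+2} = [k(k+1) - n(n+1)] a_k = (k - 8)(k + 9) a_k. The right side vanishes at k = 8, so the series with the parity of 8 terminates at degree 8.
Standard normalization (P_n(1) = 1): leading coefficient (2n)!/(2^n (n!)^2) = 20922789888000/(256*1625702400) = 6435/128, so a_8 = 6435/128. Work downward with a_k = (k+1)(k+2) a_{k+2} / ((k - 8)(k + 9)):
  a_6 = (7)(8)(6435/128) / ((6 - 8)(6 + 9)) = (45045/16)/(-30) = -3003/32
  a_4 = (5)(6)(-3003/32) / ((4 - 8)(4 + 9)) = (-45045/16)/(-52) = 3465/64
  a_2 = (3)(4)(3465/64) / ((2 - 8)(2 + 9)) = (10395/16)/(-66) = -315/32
  a_0 = (1)(2)(-315/32) / ((0 - 8)(0 + 9)) = (-315/16)/(-72) = 35/128
Hence P_8(x) = 6435 x^8/128 - 3003 x^6/32 + 3465 x^4/64 - 315 x^2/32 + 35/128.

P_8(x); series = 6435 x^8/128 - 3003 x^6/32 + 3465 x^4/64 - 315 x^2/32 + 35/128


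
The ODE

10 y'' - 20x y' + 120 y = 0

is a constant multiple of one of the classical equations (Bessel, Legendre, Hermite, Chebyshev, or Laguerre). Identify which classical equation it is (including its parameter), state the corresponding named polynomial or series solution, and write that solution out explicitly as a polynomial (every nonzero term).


All three coefficients share the factor 10; dividing through by 10 gives  y'' - 2x y' + 12 y = 0.
This matches the Hermite equation y'' - 2x y' + 2n y = 0 with 2n = 12, so n = 6; the polynomial solution is H_6(x).
With y = sum_k a_k x^k, matching x^k gives (k+2)(k+1) a_{k+2} = 2(k - n) a_k = 2(k - 6) a_k. The right side vanishes at k = 6, so the series with the parity of 6 terminates at degree 6.
Standard normalization: leading coefficient of H_n is 2^n, so a_6 = 2^6 = 64. Work downward with a_k = (k+1)(k+2) a_{k+2} / (2(k - n)):
  a_4 = (5)(6)(64) / (2(4 - 6)) = 1920/(-4) = -480
  a_2 = (3)(4)(-480) / (2(2 - 6)) = -5760/(-8) = 720
  a_0 = (1)(2)(720) / (2(0 - 6)) = 1440/(-12) = -120
Hence H_6(x) = 64 x^6 - 480 x^4 + 720 x^2 - 120.

H_6(x); series = 64 x^6 - 480 x^4 + 720 x^2 - 120


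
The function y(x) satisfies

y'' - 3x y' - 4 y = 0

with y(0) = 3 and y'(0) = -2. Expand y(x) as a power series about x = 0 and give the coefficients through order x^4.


Ansatz: y(x) = sum_{n>=0} a_n x^n, so y'(x) = sum_{n>=1} n a_n x^(n-1) and y''(x) = sum_{n>=2} n(n-1) a_n x^(n-2).
Substitute into P(x) y'' + Q(x) y' + R(x) y = 0 with P(x) = 1, Q(x) = -3x, R(x) = -4, and match powers of x.
Initial conditions: a_0 = 3, a_1 = -2.
Setting the coefficient of each power of x to zero and solving order by order (substituting the coefficients already found):
  x^0: 2 a_2 - 4 a_0 = 0  ->  2 a_2 = 4 a_0 = 12  ->  a_2 = 6
  x^1: 6 a_3 - 7 a_1 = 0  ->  6 a_3 = 7 a_1 = -14  ->  a_3 = -7/3
  x^2: 12 a_4 - 10 a_2 = 0  ->  12 a_4 = 10 a_2 = 60  ->  a_4 = 5
Truncated series: y(x) = 3 - 2 x + 6 x^2 - (7/3) x^3 + 5 x^4 + O(x^5).

a_0 = 3; a_1 = -2; a_2 = 6; a_3 = -7/3; a_4 = 5


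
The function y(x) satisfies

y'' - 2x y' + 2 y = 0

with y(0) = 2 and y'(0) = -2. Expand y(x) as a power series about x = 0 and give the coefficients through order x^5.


Ansatz: y(x) = sum_{n>=0} a_n x^n, so y'(x) = sum_{n>=1} n a_n x^(n-1) and y''(x) = sum_{n>=2} n(n-1) a_n x^(n-2).
Substitute into P(x) y'' + Q(x) y' + R(x) y = 0 with P(x) = 1, Q(x) = -2x, R(x) = 2, and match powers of x.
Initial conditions: a_0 = 2, a_1 = -2.
Setting the coefficient of each power of x to zero and solving order by order (substituting the coefficients already found):
  x^0: 2 a_2 + 2 a_0 = 0  ->  2 a_2 = -2 a_0 = -4  ->  a_2 = -2
  x^1: 6 a_3 = 0  ->  a_3 = 0
  x^2: 12 a_4 - 2 a_2 = 0  ->  12 a_4 = 2 a_2 = -4  ->  a_4 = -1/3
  x^3: 20 a_5 - 4 a_3 = 0  ->  20 a_5 = 4 a_3 = 0  ->  a_5 = 0
Truncated series: y(x) = 2 - 2 x - 2 x^2 - (1/3) x^4 + O(x^6).

a_0 = 2; a_1 = -2; a_2 = -2; a_3 = 0; a_4 = -1/3; a_5 = 0


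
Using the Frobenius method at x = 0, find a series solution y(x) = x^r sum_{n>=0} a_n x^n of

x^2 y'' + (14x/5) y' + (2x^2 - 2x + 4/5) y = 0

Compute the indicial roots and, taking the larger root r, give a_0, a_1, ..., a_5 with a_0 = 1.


Write in Frobenius form y'' + (p(x)/x) y' + (q(x)/x^2) y = 0:
  p(x) = 14/5,  q(x) = 2x^2 - 2x + 4/5.
Indicial equation: r(r-1) + (14/5) r + (4/5) = 0 -> roots r_1 = -4/5, r_2 = -1.
Take r = r_1 = -4/5. Let y(x) = x^r sum_{n>=0} a_n x^n with a_0 = 1.
Substitute y = x^r sum a_n x^n and match x^{r+n}. The recurrence is
  D(n) a_n - 2 a_{n-1} + 2 a_{n-2} = 0,  where D(n) = (r+n)(r+n-1) + (14/5)(r+n) + (4/5).
  a_n = [2 a_{n-1} - 2 a_{n-2}] / D(n).
Since the indicial polynomial factors as (r - r_1)(r - r_2), D(n) = (r_1 + n - r_1)(r_1 + n - r_2) = n(n + 1/5).
Evaluating step by step (a_0 = 1):
  n = 1: D(1) = 1(1 + 1/5) = 6/5; numerator = 2(1) = 2; a_1 = (2)/(6/5) = 5/3
  n = 2: D(2) = 2(2 + 1/5) = 22/5; numerator = 2(5/3) - 2(1) = 4/3; a_2 = (4/3)/(22/5) = 10/33
  n = 3: D(3) = 3(3 + 1/5) = 48/5; numerator = 2(10/33) - 2(5/3) = -30/11; a_3 = (-30/11)/(48/5) = -25/88
  n = 4: D(4) = 4(4 + 1/5) = 84/5; numerator = 2(-25/88) - 2(10/33) = -155/132; a_4 = (-155/132)/(84/5) = -775/11088
  n = 5: D(5) = 5(5 + 1/5) = 26; numerator = 2(-775/11088) - 2(-25/88) = 2375/5544; a_5 = (2375/5544)/(26) = 2375/144144

r = -4/5; a_0 = 1; a_1 = 5/3; a_2 = 10/33; a_3 = -25/88; a_4 = -775/11088; a_5 = 2375/144144


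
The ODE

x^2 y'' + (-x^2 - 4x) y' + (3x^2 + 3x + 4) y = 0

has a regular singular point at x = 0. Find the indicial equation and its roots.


Divide by x^2 to reach normal form y'' + P_1(x) y' + P_2(x) y = 0 with P_1(x) = -1 - 4/x and P_2(x) = 3 + 3/x + 4/x^2.
x = 0 is a singular point because the y'-coefficient -1 - 4/x has a pole at x = 0 and the y-coefficient 3 + 3/x + 4/x^2 has a pole at x = 0.
It is a regular singular point because x P_1(x) = p(x) = -x - 4 and x^2 P_2(x) = q(x) = 3x^2 + 3x + 4 are polynomials, hence analytic at x = 0.
p(0) = -4,  q(0) = 4.
Indicial equation: r(r-1) + p(0) r + q(0) = 0, i.e. r^2 + (p(0) - 1) r + q(0) = 0, i.e. r^2 - 5 r + 4 = 0.
Discriminant: (-5)^2 - 4(4) = 9, so r = (5 ± 3)/2.
Solving: r_1 = 4, r_2 = 1.

indicial: r^2 - 5 r + 4 = 0; roots r_1 = 4, r_2 = 1


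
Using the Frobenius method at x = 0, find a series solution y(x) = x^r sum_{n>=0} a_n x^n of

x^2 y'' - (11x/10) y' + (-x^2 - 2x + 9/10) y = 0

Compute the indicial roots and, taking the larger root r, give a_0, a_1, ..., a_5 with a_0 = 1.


Write in Frobenius form y'' + (p(x)/x) y' + (q(x)/x^2) y = 0:
  p(x) = -11/10,  q(x) = -x^2 - 2x + 9/10.
Indicial equation: r(r-1) + (-11/10) r + (9/10) = 0 -> roots r_1 = 3/2, r_2 = 3/5.
Take r = r_1 = 3/2. Let y(x) = x^r sum_{n>=0} a_n x^n with a_0 = 1.
Substitute y = x^r sum a_n x^n and match x^{r+n}. The recurrence is
  D(n) a_n - 2 a_{n-1} - 1 a_{n-2} = 0,  where D(n) = (r+n)(r+n-1) + (-11/10)(r+n) + (9/10).
  a_n = [2 a_{n-1} + 1 a_{n-2}] / D(n).
Since the indicial polynomial factors as (r - r_1)(r - r_2), D(n) = (r_1 + n - r_1)(r_1 + n - r_2) = n(n + 9/10).
Evaluating step by step (a_0 = 1):
  n = 1: D(1) = 1(1 + 9/10) = 19/10; numerator = 2(1) = 2; a_1 = (2)/(19/10) = 20/19
  n = 2: D(2) = 2(2 + 9/10) = 29/5; numerator = 2(20/19) + 1(1) = 59/19; a_2 = (59/19)/(29/5) = 295/551
  n = 3: D(3) = 3(3 + 9/10) = 117/10; numerator = 2(295/551) + 1(20/19) = 1170/551; a_3 = (1170/551)/(117/10) = 100/551
  n = 4: D(4) = 4(4 + 9/10) = 98/5; numerator = 2(100/551) + 1(295/551) = 495/551; a_4 = (495/551)/(98/5) = 2475/53998
  n = 5: D(5) = 5(5 + 9/10) = 59/2; numerator = 2(2475/53998) + 1(100/551) = 7375/26999; a_5 = (7375/26999)/(59/2) = 250/26999

r = 3/2; a_0 = 1; a_1 = 20/19; a_2 = 295/551; a_3 = 100/551; a_4 = 2475/53998; a_5 = 250/26999


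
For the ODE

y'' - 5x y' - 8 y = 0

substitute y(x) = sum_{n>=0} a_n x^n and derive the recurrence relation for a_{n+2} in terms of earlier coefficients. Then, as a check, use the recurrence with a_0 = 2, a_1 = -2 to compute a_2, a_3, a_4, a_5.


Substitute y = sum_n a_n x^n.
y''(x) has coefficient (n+2)(n+1) a_{n+2} at x^n;
-5 x y'(x) has coefficient -5 n a_n at x^n (shift);
-8 y(x) has coefficient -8 a_n at x^n.
Matching x^n: (n+2)(n+1) a_{n+2} + (-5n - 8) a_n = 0.
Thus a_{n+2} = (5n + 8) / ((n+1)(n+2)) * a_n.

Check with a_0 = 2, a_1 = -2 (apply the recurrence for n = 0, 1, 2, 3): a_0 = 2, a_1 = -2, a_2 = 8, a_3 = -13/3, a_4 = 12, a_5 = -299/60.

a_(n+2) = (5n + 8) / ((n+1)(n+2)) * a_n; check: a_0 = 2, a_1 = -2, a_2 = 8, a_3 = -13/3, a_4 = 12, a_5 = -299/60


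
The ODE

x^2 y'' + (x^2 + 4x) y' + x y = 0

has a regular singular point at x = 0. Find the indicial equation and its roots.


Divide by x^2 to reach normal form y'' + P_1(x) y' + P_2(x) y = 0 with P_1(x) = 1 + 4/x and P_2(x) = 1/x.
x = 0 is a singular point because the y'-coefficient 1 + 4/x has a pole at x = 0 and the y-coefficient 1/x has a pole at x = 0.
It is a regular singular point because x P_1(x) = p(x) = x + 4 and x^2 P_2(x) = q(x) = x are polynomials, hence analytic at x = 0.
p(0) = 4,  q(0) = 0.
Indicial equation: r(r-1) + p(0) r + q(0) = 0, i.e. r^2 + (p(0) - 1) r + q(0) = 0, i.e. r^2 + 3 r = 0.
Discriminant: (3)^2 - 4(0) = 9, so r = (-3 ± 3)/2.
Solving: r_1 = 0, r_2 = -3.

indicial: r^2 + 3 r = 0; roots r_1 = 0, r_2 = -3


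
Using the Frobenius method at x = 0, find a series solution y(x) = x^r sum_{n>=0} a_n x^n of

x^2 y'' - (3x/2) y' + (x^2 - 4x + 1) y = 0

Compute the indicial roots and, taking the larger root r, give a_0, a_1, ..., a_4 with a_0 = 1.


Write in Frobenius form y'' + (p(x)/x) y' + (q(x)/x^2) y = 0:
  p(x) = -3/2,  q(x) = x^2 - 4x + 1.
Indicial equation: r(r-1) + (-3/2) r + (1) = 0 -> roots r_1 = 2, r_2 = 1/2.
Take r = r_1 = 2. Let y(x) = x^r sum_{n>=0} a_n x^n with a_0 = 1.
Substitute y = x^r sum a_n x^n and match x^{r+n}. The recurrence is
  D(n) a_n - 4 a_{n-1} + 1 a_{n-2} = 0,  where D(n) = (r+n)(r+n-1) + (-3/2)(r+n) + (1).
  a_n = [4 a_{n-1} - 1 a_{n-2}] / D(n).
Since the indicial polynomial factors as (r - r_1)(r - r_2), D(n) = (r_1 + n - r_1)(r_1 + n - r_2) = n(n + 3/2).
Evaluating step by step (a_0 = 1):
  n = 1: D(1) = 1(1 + 3/2) = 5/2; numerator = 4(1) = 4; a_1 = (4)/(5/2) = 8/5
  n = 2: D(2) = 2(2 + 3/2) = 7; numerator = 4(8/5) - 1(1) = 27/5; a_2 = (27/5)/(7) = 27/35
  n = 3: D(3) = 3(3 + 3/2) = 27/2; numerator = 4(27/35) - 1(8/5) = 52/35; a_3 = (52/35)/(27/2) = 104/945
  n = 4: D(4) = 4(4 + 3/2) = 22; numerator = 4(104/945) - 1(27/35) = -313/945; a_4 = (-313/945)/(22) = -313/20790

r = 2; a_0 = 1; a_1 = 8/5; a_2 = 27/35; a_3 = 104/945; a_4 = -313/20790


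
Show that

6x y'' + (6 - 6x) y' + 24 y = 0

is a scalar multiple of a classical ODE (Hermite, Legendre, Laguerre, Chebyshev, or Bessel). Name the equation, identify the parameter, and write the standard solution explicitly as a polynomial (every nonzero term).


All three coefficients share the factor 6; dividing through by 6 gives  x y'' + (1 - x) y' + 4 y = 0.
This matches the Laguerre equation x y'' + (1 - x) y' + n y = 0 with n = 4; the polynomial solution is L_4(x).
With y = sum_k a_k x^k, matching x^k gives (k+1)k a_{k+1} + (k+1) a_{k+1} - k a_k + n a_k = 0, i.e. (k+1)^2 a_{k+1} = (k - n) a_k = (k - 4) a_k. The right side vanishes at k = 4, so the series terminates at degree 4.
Standard normalization L_n(0) = 1 gives a_0 = 1. Work upward with a_{k+1} = (k - 4) a_k / (k+1)^2:
  a_1 = (0 - 4)(1) / 1^2 = -4/1 = -4
  a_2 = (1 - 4)(-4) / 2^2 = 12/4 = 3
  a_3 = (2 - 4)(3) / 3^2 = -6/9 = -2/3
  a_4 = (3 - 4)(-2/3) / 4^2 = (2/3)/16 = 1/24
Hence L_4(x) = x^4/24 - 2 x^3/3 + 3 x^2 - 4 x + 1.

L_4(x); series = x^4/24 - 2 x^3/3 + 3 x^2 - 4 x + 1


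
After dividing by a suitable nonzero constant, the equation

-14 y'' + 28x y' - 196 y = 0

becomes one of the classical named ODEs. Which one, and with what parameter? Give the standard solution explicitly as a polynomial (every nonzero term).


All three coefficients share the factor -14; dividing through by -14 gives  y'' - 2x y' + 14 y = 0.
This matches the Hermite equation y'' - 2x y' + 2n y = 0 with 2n = 14, so n = 7; the polynomial solution is H_7(x).
With y = sum_k a_k x^k, matching x^k gives (k+2)(k+1) a_{k+2} = 2(k - n) a_k = 2(k - 7) a_k. The right side vanishes at k = 7, so the series with the parity of 7 terminates at degree 7.
Standard normalization: leading coefficient of H_n is 2^n, so a_7 = 2^7 = 128. Work downward with a_k = (k+1)(k+2) a_{k+2} / (2(k - n)):
  a_5 = (6)(7)(128) / (2(5 - 7)) = 5376/(-4) = -1344
  a_3 = (4)(5)(-1344) / (2(3 - 7)) = -26880/(-8) = 3360
  a_1 = (2)(3)(3360) / (2(1 - 7)) = 20160/(-12) = -1680
Hence H_7(x) = 128 x^7 - 1344 x^5 + 3360 x^3 - 1680 x.

H_7(x); series = 128 x^7 - 1344 x^5 + 3360 x^3 - 1680 x


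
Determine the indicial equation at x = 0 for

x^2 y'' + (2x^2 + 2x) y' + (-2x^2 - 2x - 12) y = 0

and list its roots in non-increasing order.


Divide by x^2 to reach normal form y'' + P_1(x) y' + P_2(x) y = 0 with P_1(x) = 2 + 2/x and P_2(x) = -2 - 2/x - 12/x^2.
x = 0 is a singular point because the y'-coefficient 2 + 2/x has a pole at x = 0 and the y-coefficient -2 - 2/x - 12/x^2 has a pole at x = 0.
It is a regular singular point because x P_1(x) = p(x) = 2x + 2 and x^2 P_2(x) = q(x) = -2x^2 - 2x - 12 are polynomials, hence analytic at x = 0.
p(0) = 2,  q(0) = -12.
Indicial equation: r(r-1) + p(0) r + q(0) = 0, i.e. r^2 + (p(0) - 1) r + q(0) = 0, i.e. r^2 + 1 r - 12 = 0.
Discriminant: (1)^2 - 4(-12) = 49, so r = (-1 ± 7)/2.
Solving: r_1 = 3, r_2 = -4.

indicial: r^2 + 1 r - 12 = 0; roots r_1 = 3, r_2 = -4


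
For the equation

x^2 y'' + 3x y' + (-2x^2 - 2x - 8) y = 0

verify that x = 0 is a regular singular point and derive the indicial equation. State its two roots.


Divide by x^2 to reach normal form y'' + P_1(x) y' + P_2(x) y = 0 with P_1(x) = 3/x and P_2(x) = -2 - 2/x - 8/x^2.
x = 0 is a singular point because the y'-coefficient 3/x has a pole at x = 0 and the y-coefficient -2 - 2/x - 8/x^2 has a pole at x = 0.
It is a regular singular point because x P_1(x) = p(x) = 3 and x^2 P_2(x) = q(x) = -2x^2 - 2x - 8 are polynomials, hence analytic at x = 0.
p(0) = 3,  q(0) = -8.
Indicial equation: r(r-1) + p(0) r + q(0) = 0, i.e. r^2 + (p(0) - 1) r + q(0) = 0, i.e. r^2 + 2 r - 8 = 0.
Discriminant: (2)^2 - 4(-8) = 36, so r = (-2 ± 6)/2.
Solving: r_1 = 2, r_2 = -4.

indicial: r^2 + 2 r - 8 = 0; roots r_1 = 2, r_2 = -4


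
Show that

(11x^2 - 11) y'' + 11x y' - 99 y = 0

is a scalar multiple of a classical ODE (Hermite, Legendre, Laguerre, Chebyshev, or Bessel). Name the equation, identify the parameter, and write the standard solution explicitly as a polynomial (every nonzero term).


All three coefficients share the factor -11; dividing through by -11 gives  (1 - x^2) y'' - x y' + 9 y = 0.
This matches the Chebyshev equation (1 - x^2) y'' - x y' + n^2 y = 0 (note the -x y' term, not -2x y') with n^2 = 9, so n = 3; the polynomial solution is T_3(x).
With y = sum_k a_k x^k, matching x^k gives (k+2)(k+1) a_{k+2} = (k^2 - n^2) a_k = (k - 3)(k + 3) a_k. The right side vanishes at k = 3, so the series with the parity of 3 terminates at degree 3.
Standard normalization: leading coefficient of T_n is 2^(n-1), so a_3 = 2^2 = 4. Work downward with a_k = (k+1)(k+2) a_{k+2} / ((k - 3)(k + 3)):
  a_1 = (2)(3)(4) / ((1 - 3)(1 + 3)) = 24/(-8) = -3
Hence T_3(x) = 4 x^3 - 3 x.

T_3(x); series = 4 x^3 - 3 x


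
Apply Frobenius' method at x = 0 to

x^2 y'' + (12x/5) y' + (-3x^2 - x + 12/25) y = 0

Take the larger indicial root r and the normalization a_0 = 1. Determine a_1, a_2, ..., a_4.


Write in Frobenius form y'' + (p(x)/x) y' + (q(x)/x^2) y = 0:
  p(x) = 12/5,  q(x) = -3x^2 - x + 12/25.
Indicial equation: r(r-1) + (12/5) r + (12/25) = 0 -> roots r_1 = -3/5, r_2 = -4/5.
Take r = r_1 = -3/5. Let y(x) = x^r sum_{n>=0} a_n x^n with a_0 = 1.
Substitute y = x^r sum a_n x^n and match x^{r+n}. The recurrence is
  D(n) a_n - 1 a_{n-1} - 3 a_{n-2} = 0,  where D(n) = (r+n)(r+n-1) + (12/5)(r+n) + (12/25).
  a_n = [1 a_{n-1} + 3 a_{n-2}] / D(n).
Since the indicial polynomial factors as (r - r_1)(r - r_2), D(n) = (r_1 + n - r_1)(r_1 + n - r_2) = n(n + 1/5).
Evaluating step by step (a_0 = 1):
  n = 1: D(1) = 1(1 + 1/5) = 6/5; numerator = 1(1) = 1; a_1 = (1)/(6/5) = 5/6
  n = 2: D(2) = 2(2 + 1/5) = 22/5; numerator = 1(5/6) + 3(1) = 23/6; a_2 = (23/6)/(22/5) = 115/132
  n = 3: D(3) = 3(3 + 1/5) = 48/5; numerator = 1(115/132) + 3(5/6) = 445/132; a_3 = (445/132)/(48/5) = 2225/6336
  n = 4: D(4) = 4(4 + 1/5) = 84/5; numerator = 1(2225/6336) + 3(115/132) = 18785/6336; a_4 = (18785/6336)/(84/5) = 93925/532224

r = -3/5; a_0 = 1; a_1 = 5/6; a_2 = 115/132; a_3 = 2225/6336; a_4 = 93925/532224


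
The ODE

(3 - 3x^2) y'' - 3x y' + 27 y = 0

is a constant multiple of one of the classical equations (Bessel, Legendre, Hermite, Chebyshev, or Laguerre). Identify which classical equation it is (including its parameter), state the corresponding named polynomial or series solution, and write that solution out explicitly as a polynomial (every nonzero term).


All three coefficients share the factor 3; dividing through by 3 gives  (1 - x^2) y'' - x y' + 9 y = 0.
This matches the Chebyshev equation (1 - x^2) y'' - x y' + n^2 y = 0 (note the -x y' term, not -2x y') with n^2 = 9, so n = 3; the polynomial solution is T_3(x).
With y = sum_k a_k x^k, matching x^k gives (k+2)(k+1) a_{k+2} = (k^2 - n^2) a_k = (k - 3)(k + 3) a_k. The right side vanishes at k = 3, so the series with the parity of 3 terminates at degree 3.
Standard normalization: leading coefficient of T_n is 2^(n-1), so a_3 = 2^2 = 4. Work downward with a_k = (k+1)(k+2) a_{k+2} / ((k - 3)(k + 3)):
  a_1 = (2)(3)(4) / ((1 - 3)(1 + 3)) = 24/(-8) = -3
Hence T_3(x) = 4 x^3 - 3 x.

T_3(x); series = 4 x^3 - 3 x


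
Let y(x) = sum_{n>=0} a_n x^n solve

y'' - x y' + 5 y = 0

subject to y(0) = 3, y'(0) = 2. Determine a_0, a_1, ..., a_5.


Ansatz: y(x) = sum_{n>=0} a_n x^n, so y'(x) = sum_{n>=1} n a_n x^(n-1) and y''(x) = sum_{n>=2} n(n-1) a_n x^(n-2).
Substitute into P(x) y'' + Q(x) y' + R(x) y = 0 with P(x) = 1, Q(x) = -x, R(x) = 5, and match powers of x.
Initial conditions: a_0 = 3, a_1 = 2.
Setting the coefficient of each power of x to zero and solving order by order (substituting the coefficients already found):
  x^0: 2 a_2 + 5 a_0 = 0  ->  2 a_2 = -5 a_0 = -15  ->  a_2 = -15/2
  x^1: 6 a_3 + 4 a_1 = 0  ->  6 a_3 = -4 a_1 = -8  ->  a_3 = -4/3
  x^2: 12 a_4 + 3 a_2 = 0  ->  12 a_4 = -3 a_2 = 45/2  ->  a_4 = 15/8
  x^3: 20 a_5 + 2 a_3 = 0  ->  20 a_5 = -2 a_3 = 8/3  ->  a_5 = 2/15
Truncated series: y(x) = 3 + 2 x - (15/2) x^2 - (4/3) x^3 + (15/8) x^4 + (2/15) x^5 + O(x^6).

a_0 = 3; a_1 = 2; a_2 = -15/2; a_3 = -4/3; a_4 = 15/8; a_5 = 2/15


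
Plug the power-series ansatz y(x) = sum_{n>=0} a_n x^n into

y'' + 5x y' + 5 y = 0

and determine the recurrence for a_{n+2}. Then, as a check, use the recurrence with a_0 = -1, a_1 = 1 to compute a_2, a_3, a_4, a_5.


Substitute y = sum_n a_n x^n.
y''(x) has coefficient (n+2)(n+1) a_{n+2} at x^n;
5 x y'(x) has coefficient 5 n a_n at x^n (shift);
5 y(x) has coefficient 5 a_n at x^n.
Matching x^n: (n+2)(n+1) a_{n+2} + (5n + 5) a_n = 0.
Thus a_{n+2} = (-5n - 5) / ((n+1)(n+2)) * a_n.

Check with a_0 = -1, a_1 = 1 (apply the recurrence for n = 0, 1, 2, 3): a_0 = -1, a_1 = 1, a_2 = 5/2, a_3 = -5/3, a_4 = -25/8, a_5 = 5/3.

a_(n+2) = (-5n - 5) / ((n+1)(n+2)) * a_n; check: a_0 = -1, a_1 = 1, a_2 = 5/2, a_3 = -5/3, a_4 = -25/8, a_5 = 5/3


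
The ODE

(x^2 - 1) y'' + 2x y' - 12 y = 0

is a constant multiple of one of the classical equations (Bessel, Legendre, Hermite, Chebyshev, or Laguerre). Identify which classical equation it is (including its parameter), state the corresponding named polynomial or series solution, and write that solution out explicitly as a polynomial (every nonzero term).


All three coefficients share the factor -1; dividing through by -1 gives  (1 - x^2) y'' - 2x y' + 12 y = 0.
This matches the Legendre equation (1 - x^2) y'' - 2x y' + n(n+1) y = 0 (note the -2x y' term) with n(n+1) = 12, so n = 3; the polynomial solution is P_3(x).
With y = sum_k a_k x^k, matching x^k gives (k+2)(k+1) a_{k+2} = [k(k+1) - n(n+1)] a_k = (k - 3)(k + 4) a_k. The right side vanishes at k = 3, so the series with the parity of 3 terminates at degree 3.
Standard normalization (P_n(1) = 1): leading coefficient (2n)!/(2^n (n!)^2) = 720/(8*36) = 5/2, so a_3 = 5/2. Work downward with a_k = (k+1)(k+2) a_{k+2} / ((k - 3)(k + 4)):
  a_1 = (2)(3)(5/2) / ((1 - 3)(1 + 4)) = 15/(-10) = -3/2
Hence P_3(x) = 5 x^3/2 - 3 x/2.

P_3(x); series = 5 x^3/2 - 3 x/2


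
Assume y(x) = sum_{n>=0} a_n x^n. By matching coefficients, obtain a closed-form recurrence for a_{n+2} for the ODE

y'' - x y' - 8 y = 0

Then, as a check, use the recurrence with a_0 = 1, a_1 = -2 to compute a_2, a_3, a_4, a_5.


Substitute y = sum_n a_n x^n.
y''(x) has coefficient (n+2)(n+1) a_{n+2} at x^n;
-x y'(x) has coefficient -n a_n at x^n (shift);
-8 y(x) has coefficient -8 a_n at x^n.
Matching x^n: (n+2)(n+1) a_{n+2} + (-n - 8) a_n = 0.
Thus a_{n+2} = (n + 8) / ((n+1)(n+2)) * a_n.

Check with a_0 = 1, a_1 = -2 (apply the recurrence for n = 0, 1, 2, 3): a_0 = 1, a_1 = -2, a_2 = 4, a_3 = -3, a_4 = 10/3, a_5 = -33/20.

a_(n+2) = (n + 8) / ((n+1)(n+2)) * a_n; check: a_0 = 1, a_1 = -2, a_2 = 4, a_3 = -3, a_4 = 10/3, a_5 = -33/20


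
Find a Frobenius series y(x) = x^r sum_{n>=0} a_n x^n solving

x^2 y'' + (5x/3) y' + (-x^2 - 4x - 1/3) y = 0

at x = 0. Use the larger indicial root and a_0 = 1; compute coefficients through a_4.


Write in Frobenius form y'' + (p(x)/x) y' + (q(x)/x^2) y = 0:
  p(x) = 5/3,  q(x) = -x^2 - 4x - 1/3.
Indicial equation: r(r-1) + (5/3) r + (-1/3) = 0 -> roots r_1 = 1/3, r_2 = -1.
Take r = r_1 = 1/3. Let y(x) = x^r sum_{n>=0} a_n x^n with a_0 = 1.
Substitute y = x^r sum a_n x^n and match x^{r+n}. The recurrence is
  D(n) a_n - 4 a_{n-1} - 1 a_{n-2} = 0,  where D(n) = (r+n)(r+n-1) + (5/3)(r+n) + (-1/3).
  a_n = [4 a_{n-1} + 1 a_{n-2}] / D(n).
Since the indicial polynomial factors as (r - r_1)(r - r_2), D(n) = (r_1 + n - r_1)(r_1 + n - r_2) = n(n + 4/3).
Evaluating step by step (a_0 = 1):
  n = 1: D(1) = 1(1 + 4/3) = 7/3; numerator = 4(1) = 4; a_1 = (4)/(7/3) = 12/7
  n = 2: D(2) = 2(2 + 4/3) = 20/3; numerator = 4(12/7) + 1(1) = 55/7; a_2 = (55/7)/(20/3) = 33/28
  n = 3: D(3) = 3(3 + 4/3) = 13; numerator = 4(33/28) + 1(12/7) = 45/7; a_3 = (45/7)/(13) = 45/91
  n = 4: D(4) = 4(4 + 4/3) = 64/3; numerator = 4(45/91) + 1(33/28) = 1149/364; a_4 = (1149/364)/(64/3) = 3447/23296

r = 1/3; a_0 = 1; a_1 = 12/7; a_2 = 33/28; a_3 = 45/91; a_4 = 3447/23296


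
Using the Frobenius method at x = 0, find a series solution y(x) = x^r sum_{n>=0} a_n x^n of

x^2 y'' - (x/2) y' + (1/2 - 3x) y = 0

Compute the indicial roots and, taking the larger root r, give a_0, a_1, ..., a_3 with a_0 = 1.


Write in Frobenius form y'' + (p(x)/x) y' + (q(x)/x^2) y = 0:
  p(x) = -1/2,  q(x) = 1/2 - 3x.
Indicial equation: r(r-1) + (-1/2) r + (1/2) = 0 -> roots r_1 = 1, r_2 = 1/2.
Take r = r_1 = 1. Let y(x) = x^r sum_{n>=0} a_n x^n with a_0 = 1.
Substitute y = x^r sum a_n x^n and match x^{r+n}. The recurrence is
  D(n) a_n - 3 a_{n-1} = 0,  where D(n) = (r+n)(r+n-1) + (-1/2)(r+n) + (1/2).
  a_n = 3 / D(n) * a_{n-1}.
Since the indicial polynomial factors as (r - r_1)(r - r_2), D(n) = (r_1 + n - r_1)(r_1 + n - r_2) = n(n + 1/2).
Evaluating step by step (a_0 = 1):
  n = 1: D(1) = 1(1 + 1/2) = 3/2; numerator = 3(1) = 3; a_1 = (3)/(3/2) = 2
  n = 2: D(2) = 2(2 + 1/2) = 5; numerator = 3(2) = 6; a_2 = (6)/(5) = 6/5
  n = 3: D(3) = 3(3 + 1/2) = 21/2; numerator = 3(6/5) = 18/5; a_3 = (18/5)/(21/2) = 12/35

r = 1; a_0 = 1; a_1 = 2; a_2 = 6/5; a_3 = 12/35


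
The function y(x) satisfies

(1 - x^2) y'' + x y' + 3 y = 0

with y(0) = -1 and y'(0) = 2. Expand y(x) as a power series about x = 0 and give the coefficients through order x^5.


Ansatz: y(x) = sum_{n>=0} a_n x^n, so y'(x) = sum_{n>=1} n a_n x^(n-1) and y''(x) = sum_{n>=2} n(n-1) a_n x^(n-2).
Substitute into P(x) y'' + Q(x) y' + R(x) y = 0 with P(x) = 1 - x^2, Q(x) = x, R(x) = 3, and match powers of x.
Initial conditions: a_0 = -1, a_1 = 2.
Setting the coefficient of each power of x to zero and solving order by order (substituting the coefficients already found):
  x^0: 2 a_2 + 3 a_0 = 0  ->  2 a_2 = -3 a_0 = 3  ->  a_2 = 3/2
  x^1: 6 a_3 + 4 a_1 = 0  ->  6 a_3 = -4 a_1 = -8  ->  a_3 = -4/3
  x^2: 12 a_4 + 3 a_2 = 0  ->  12 a_4 = -3 a_2 = -9/2  ->  a_4 = -3/8
  x^3: 20 a_5 = 0  ->  a_5 = 0
Truncated series: y(x) = -1 + 2 x + (3/2) x^2 - (4/3) x^3 - (3/8) x^4 + O(x^6).

a_0 = -1; a_1 = 2; a_2 = 3/2; a_3 = -4/3; a_4 = -3/8; a_5 = 0


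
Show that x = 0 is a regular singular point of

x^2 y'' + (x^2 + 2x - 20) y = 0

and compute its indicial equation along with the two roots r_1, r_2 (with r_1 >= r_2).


Divide by x^2 to reach normal form y'' + P_1(x) y' + P_2(x) y = 0 with P_1(x) = 0 and P_2(x) = 1 + 2/x - 20/x^2.
x = 0 is a singular point because the y-coefficient 1 + 2/x - 20/x^2 has a pole at x = 0.
It is a regular singular point because x P_1(x) = p(x) = 0 and x^2 P_2(x) = q(x) = x^2 + 2x - 20 are polynomials, hence analytic at x = 0.
p(0) = 0,  q(0) = -20.
Indicial equation: r(r-1) + p(0) r + q(0) = 0, i.e. r^2 + (p(0) - 1) r + q(0) = 0, i.e. r^2 - 1 r - 20 = 0.
Discriminant: (-1)^2 - 4(-20) = 81, so r = (1 ± 9)/2.
Solving: r_1 = 5, r_2 = -4.

indicial: r^2 - 1 r - 20 = 0; roots r_1 = 5, r_2 = -4


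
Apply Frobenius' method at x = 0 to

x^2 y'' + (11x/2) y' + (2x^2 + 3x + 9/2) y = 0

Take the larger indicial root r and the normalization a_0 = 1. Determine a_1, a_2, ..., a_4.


Write in Frobenius form y'' + (p(x)/x) y' + (q(x)/x^2) y = 0:
  p(x) = 11/2,  q(x) = 2x^2 + 3x + 9/2.
Indicial equation: r(r-1) + (11/2) r + (9/2) = 0 -> roots r_1 = -3/2, r_2 = -3.
Take r = r_1 = -3/2. Let y(x) = x^r sum_{n>=0} a_n x^n with a_0 = 1.
Substitute y = x^r sum a_n x^n and match x^{r+n}. The recurrence is
  D(n) a_n + 3 a_{n-1} + 2 a_{n-2} = 0,  where D(n) = (r+n)(r+n-1) + (11/2)(r+n) + (9/2).
  a_n = [-3 a_{n-1} - 2 a_{n-2}] / D(n).
Since the indicial polynomial factors as (r - r_1)(r - r_2), D(n) = (r_1 + n - r_1)(r_1 + n - r_2) = n(n + 3/2).
Evaluating step by step (a_0 = 1):
  n = 1: D(1) = 1(1 + 3/2) = 5/2; numerator = -3(1) = -3; a_1 = (-3)/(5/2) = -6/5
  n = 2: D(2) = 2(2 + 3/2) = 7; numerator = -3(-6/5) - 2(1) = 8/5; a_2 = (8/5)/(7) = 8/35
  n = 3: D(3) = 3(3 + 3/2) = 27/2; numerator = -3(8/35) - 2(-6/5) = 12/7; a_3 = (12/7)/(27/2) = 8/63
  n = 4: D(4) = 4(4 + 3/2) = 22; numerator = -3(8/63) - 2(8/35) = -88/105; a_4 = (-88/105)/(22) = -4/105

r = -3/2; a_0 = 1; a_1 = -6/5; a_2 = 8/35; a_3 = 8/63; a_4 = -4/105


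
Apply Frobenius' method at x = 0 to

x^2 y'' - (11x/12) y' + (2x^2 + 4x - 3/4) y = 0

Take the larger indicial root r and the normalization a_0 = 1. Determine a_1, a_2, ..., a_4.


Write in Frobenius form y'' + (p(x)/x) y' + (q(x)/x^2) y = 0:
  p(x) = -11/12,  q(x) = 2x^2 + 4x - 3/4.
Indicial equation: r(r-1) + (-11/12) r + (-3/4) = 0 -> roots r_1 = 9/4, r_2 = -1/3.
Take r = r_1 = 9/4. Let y(x) = x^r sum_{n>=0} a_n x^n with a_0 = 1.
Substitute y = x^r sum a_n x^n and match x^{r+n}. The recurrence is
  D(n) a_n + 4 a_{n-1} + 2 a_{n-2} = 0,  where D(n) = (r+n)(r+n-1) + (-11/12)(r+n) + (-3/4).
  a_n = [-4 a_{n-1} - 2 a_{n-2}] / D(n).
Since the indicial polynomial factors as (r - r_1)(r - r_2), D(n) = (r_1 + n - r_1)(r_1 + n - r_2) = n(n + 31/12).
Evaluating step by step (a_0 = 1):
  n = 1: D(1) = 1(1 + 31/12) = 43/12; numerator = -4(1) = -4; a_1 = (-4)/(43/12) = -48/43
  n = 2: D(2) = 2(2 + 31/12) = 55/6; numerator = -4(-48/43) - 2(1) = 106/43; a_2 = (106/43)/(55/6) = 636/2365
  n = 3: D(3) = 3(3 + 31/12) = 67/4; numerator = -4(636/2365) - 2(-48/43) = 2736/2365; a_3 = (2736/2365)/(67/4) = 10944/158455
  n = 4: D(4) = 4(4 + 31/12) = 79/3; numerator = -4(10944/158455) - 2(636/2365) = -600/737; a_4 = (-600/737)/(79/3) = -1800/58223

r = 9/4; a_0 = 1; a_1 = -48/43; a_2 = 636/2365; a_3 = 10944/158455; a_4 = -1800/58223


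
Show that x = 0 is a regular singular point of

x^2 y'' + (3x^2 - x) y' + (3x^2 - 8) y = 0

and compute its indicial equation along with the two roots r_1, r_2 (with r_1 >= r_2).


Divide by x^2 to reach normal form y'' + P_1(x) y' + P_2(x) y = 0 with P_1(x) = 3 - 1/x and P_2(x) = 3 - 8/x^2.
x = 0 is a singular point because the y'-coefficient 3 - 1/x has a pole at x = 0 and the y-coefficient 3 - 8/x^2 has a pole at x = 0.
It is a regular singular point because x P_1(x) = p(x) = 3x - 1 and x^2 P_2(x) = q(x) = 3x^2 - 8 are polynomials, hence analytic at x = 0.
p(0) = -1,  q(0) = -8.
Indicial equation: r(r-1) + p(0) r + q(0) = 0, i.e. r^2 + (p(0) - 1) r + q(0) = 0, i.e. r^2 - 2 r - 8 = 0.
Discriminant: (-2)^2 - 4(-8) = 36, so r = (2 ± 6)/2.
Solving: r_1 = 4, r_2 = -2.

indicial: r^2 - 2 r - 8 = 0; roots r_1 = 4, r_2 = -2


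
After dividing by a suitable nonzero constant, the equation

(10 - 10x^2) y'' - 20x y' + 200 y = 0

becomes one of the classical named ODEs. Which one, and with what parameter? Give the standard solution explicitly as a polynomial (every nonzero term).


All three coefficients share the factor 10; dividing through by 10 gives  (1 - x^2) y'' - 2x y' + 20 y = 0.
This matches the Legendre equation (1 - x^2) y'' - 2x y' + n(n+1) y = 0 (note the -2x y' term) with n(n+1) = 20, so n = 4; the polynomial solution is P_4(x).
With y = sum_k a_k x^k, matching x^k gives (k+2)(k+1) a_{k+2} = [k(k+1) - n(n+1)] a_k = (k - 4)(k + 5) a_k. The right side vanishes at k = 4, so the series with the parity of 4 terminates at degree 4.
Standard normalization (P_n(1) = 1): leading coefficient (2n)!/(2^n (n!)^2) = 40320/(16*576) = 35/8, so a_4 = 35/8. Work downward with a_k = (k+1)(k+2) a_{k+2} / ((k - 4)(k + 5)):
  a_2 = (3)(4)(35/8) / ((2 - 4)(2 + 5)) = (105/2)/(-14) = -15/4
  a_0 = (1)(2)(-15/4) / ((0 - 4)(0 + 5)) = (-15/2)/(-20) = 3/8
Hence P_4(x) = 35 x^4/8 - 15 x^2/4 + 3/8.

P_4(x); series = 35 x^4/8 - 15 x^2/4 + 3/8


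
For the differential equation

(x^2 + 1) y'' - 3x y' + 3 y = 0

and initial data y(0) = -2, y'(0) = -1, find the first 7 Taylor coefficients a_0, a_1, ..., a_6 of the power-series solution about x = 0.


Ansatz: y(x) = sum_{n>=0} a_n x^n, so y'(x) = sum_{n>=1} n a_n x^(n-1) and y''(x) = sum_{n>=2} n(n-1) a_n x^(n-2).
Substitute into P(x) y'' + Q(x) y' + R(x) y = 0 with P(x) = x^2 + 1, Q(x) = -3x, R(x) = 3, and match powers of x.
Initial conditions: a_0 = -2, a_1 = -1.
Setting the coefficient of each power of x to zero and solving order by order (substituting the coefficients already found):
  x^0: 2 a_2 + 3 a_0 = 0  ->  2 a_2 = -3 a_0 = 6  ->  a_2 = 3
  x^1: 6 a_3 = 0  ->  a_3 = 0
  x^2: 12 a_4 - a_2 = 0  ->  12 a_4 = a_2 = 3  ->  a_4 = 1/4
  x^3: 20 a_5 = 0  ->  a_5 = 0
  x^4: 30 a_6 + 3 a_4 = 0  ->  30 a_6 = -3 a_4 = -3/4  ->  a_6 = -1/40
Truncated series: y(x) = -2 - x + 3 x^2 + (1/4) x^4 - (1/40) x^6 + O(x^7).

a_0 = -2; a_1 = -1; a_2 = 3; a_3 = 0; a_4 = 1/4; a_5 = 0; a_6 = -1/40


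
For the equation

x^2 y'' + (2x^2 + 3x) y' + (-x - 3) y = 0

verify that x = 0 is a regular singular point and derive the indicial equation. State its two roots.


Divide by x^2 to reach normal form y'' + P_1(x) y' + P_2(x) y = 0 with P_1(x) = 2 + 3/x and P_2(x) = -1/x - 3/x^2.
x = 0 is a singular point because the y'-coefficient 2 + 3/x has a pole at x = 0 and the y-coefficient -1/x - 3/x^2 has a pole at x = 0.
It is a regular singular point because x P_1(x) = p(x) = 2x + 3 and x^2 P_2(x) = q(x) = -x - 3 are polynomials, hence analytic at x = 0.
p(0) = 3,  q(0) = -3.
Indicial equation: r(r-1) + p(0) r + q(0) = 0, i.e. r^2 + (p(0) - 1) r + q(0) = 0, i.e. r^2 + 2 r - 3 = 0.
Discriminant: (2)^2 - 4(-3) = 16, so r = (-2 ± 4)/2.
Solving: r_1 = 1, r_2 = -3.

indicial: r^2 + 2 r - 3 = 0; roots r_1 = 1, r_2 = -3


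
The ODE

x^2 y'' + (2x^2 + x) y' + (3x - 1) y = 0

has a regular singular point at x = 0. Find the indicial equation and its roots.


Divide by x^2 to reach normal form y'' + P_1(x) y' + P_2(x) y = 0 with P_1(x) = 2 + 1/x and P_2(x) = 3/x - 1/x^2.
x = 0 is a singular point because the y'-coefficient 2 + 1/x has a pole at x = 0 and the y-coefficient 3/x - 1/x^2 has a pole at x = 0.
It is a regular singular point because x P_1(x) = p(x) = 2x + 1 and x^2 P_2(x) = q(x) = 3x - 1 are polynomials, hence analytic at x = 0.
p(0) = 1,  q(0) = -1.
Indicial equation: r(r-1) + p(0) r + q(0) = 0, i.e. r^2 + (p(0) - 1) r + q(0) = 0, i.e. r^2 - 1 = 0.
Discriminant: (0)^2 - 4(-1) = 4, so r = (0 ± 2)/2.
Solving: r_1 = 1, r_2 = -1.

indicial: r^2 - 1 = 0; roots r_1 = 1, r_2 = -1


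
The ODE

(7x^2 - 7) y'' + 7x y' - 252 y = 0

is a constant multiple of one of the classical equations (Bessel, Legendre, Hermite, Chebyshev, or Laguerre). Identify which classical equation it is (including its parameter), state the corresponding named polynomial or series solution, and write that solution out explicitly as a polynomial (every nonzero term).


All three coefficients share the factor -7; dividing through by -7 gives  (1 - x^2) y'' - x y' + 36 y = 0.
This matches the Chebyshev equation (1 - x^2) y'' - x y' + n^2 y = 0 (note the -x y' term, not -2x y') with n^2 = 36, so n = 6; the polynomial solution is T_6(x).
With y = sum_k a_k x^k, matching x^k gives (k+2)(k+1) a_{k+2} = (k^2 - n^2) a_k = (k - 6)(k + 6) a_k. The right side vanishes at k = 6, so the series with the parity of 6 terminates at degree 6.
Standard normalization: leading coefficient of T_n is 2^(n-1), so a_6 = 2^5 = 32. Work downward with a_k = (k+1)(k+2) a_{k+2} / ((k - 6)(k + 6)):
  a_4 = (5)(6)(32) / ((4 - 6)(4 + 6)) = 960/(-20) = -48
  a_2 = (3)(4)(-48) / ((2 - 6)(2 + 6)) = -576/(-32) = 18
  a_0 = (1)(2)(18) / ((0 - 6)(0 + 6)) = 36/(-36) = -1
Hence T_6(x) = 32 x^6 - 48 x^4 + 18 x^2 - 1.

T_6(x); series = 32 x^6 - 48 x^4 + 18 x^2 - 1


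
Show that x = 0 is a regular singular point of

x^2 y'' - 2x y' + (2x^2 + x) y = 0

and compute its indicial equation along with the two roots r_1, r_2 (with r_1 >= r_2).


Divide by x^2 to reach normal form y'' + P_1(x) y' + P_2(x) y = 0 with P_1(x) = -2/x and P_2(x) = 2 + 1/x.
x = 0 is a singular point because the y'-coefficient -2/x has a pole at x = 0 and the y-coefficient 2 + 1/x has a pole at x = 0.
It is a regular singular point because x P_1(x) = p(x) = -2 and x^2 P_2(x) = q(x) = 2x^2 + x are polynomials, hence analytic at x = 0.
p(0) = -2,  q(0) = 0.
Indicial equation: r(r-1) + p(0) r + q(0) = 0, i.e. r^2 + (p(0) - 1) r + q(0) = 0, i.e. r^2 - 3 r = 0.
Discriminant: (-3)^2 - 4(0) = 9, so r = (3 ± 3)/2.
Solving: r_1 = 3, r_2 = 0.

indicial: r^2 - 3 r = 0; roots r_1 = 3, r_2 = 0


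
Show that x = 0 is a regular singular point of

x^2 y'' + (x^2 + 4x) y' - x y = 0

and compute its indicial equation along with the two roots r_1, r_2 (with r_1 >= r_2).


Divide by x^2 to reach normal form y'' + P_1(x) y' + P_2(x) y = 0 with P_1(x) = 1 + 4/x and P_2(x) = -1/x.
x = 0 is a singular point because the y'-coefficient 1 + 4/x has a pole at x = 0 and the y-coefficient -1/x has a pole at x = 0.
It is a regular singular point because x P_1(x) = p(x) = x + 4 and x^2 P_2(x) = q(x) = -x are polynomials, hence analytic at x = 0.
p(0) = 4,  q(0) = 0.
Indicial equation: r(r-1) + p(0) r + q(0) = 0, i.e. r^2 + (p(0) - 1) r + q(0) = 0, i.e. r^2 + 3 r = 0.
Discriminant: (3)^2 - 4(0) = 9, so r = (-3 ± 3)/2.
Solving: r_1 = 0, r_2 = -3.

indicial: r^2 + 3 r = 0; roots r_1 = 0, r_2 = -3


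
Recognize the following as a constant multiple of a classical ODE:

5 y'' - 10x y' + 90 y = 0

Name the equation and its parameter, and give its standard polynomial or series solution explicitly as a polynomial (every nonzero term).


All three coefficients share the factor 5; dividing through by 5 gives  y'' - 2x y' + 18 y = 0.
This matches the Hermite equation y'' - 2x y' + 2n y = 0 with 2n = 18, so n = 9; the polynomial solution is H_9(x).
With y = sum_k a_k x^k, matching x^k gives (k+2)(k+1) a_{k+2} = 2(k - n) a_k = 2(k - 9) a_k. The right side vanishes at k = 9, so the series with the parity of 9 terminates at degree 9.
Standard normalization: leading coefficient of H_n is 2^n, so a_9 = 2^9 = 512. Work downward with a_k = (k+1)(k+2) a_{k+2} / (2(k - n)):
  a_7 = (8)(9)(512) / (2(7 - 9)) = 36864/(-4) = -9216
  a_5 = (6)(7)(-9216) / (2(5 - 9)) = -387072/(-8) = 48384
  a_3 = (4)(5)(48384) / (2(3 - 9)) = 967680/(-12) = -80640
  a_1 = (2)(3)(-80640) / (2(1 - 9)) = -483840/(-16) = 30240
Hence H_9(x) = 512 x^9 - 9216 x^7 + 48384 x^5 - 80640 x^3 + 30240 x.

H_9(x); series = 512 x^9 - 9216 x^7 + 48384 x^5 - 80640 x^3 + 30240 x


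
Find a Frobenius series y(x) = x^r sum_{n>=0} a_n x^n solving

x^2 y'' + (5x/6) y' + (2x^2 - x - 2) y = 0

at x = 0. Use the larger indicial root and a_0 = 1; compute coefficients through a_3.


Write in Frobenius form y'' + (p(x)/x) y' + (q(x)/x^2) y = 0:
  p(x) = 5/6,  q(x) = 2x^2 - x - 2.
Indicial equation: r(r-1) + (5/6) r + (-2) = 0 -> roots r_1 = 3/2, r_2 = -4/3.
Take r = r_1 = 3/2. Let y(x) = x^r sum_{n>=0} a_n x^n with a_0 = 1.
Substitute y = x^r sum a_n x^n and match x^{r+n}. The recurrence is
  D(n) a_n - 1 a_{n-1} + 2 a_{n-2} = 0,  where D(n) = (r+n)(r+n-1) + (5/6)(r+n) + (-2).
  a_n = [1 a_{n-1} - 2 a_{n-2}] / D(n).
Since the indicial polynomial factors as (r - r_1)(r - r_2), D(n) = (r_1 + n - r_1)(r_1 + n - r_2) = n(n + 17/6).
Evaluating step by step (a_0 = 1):
  n = 1: D(1) = 1(1 + 17/6) = 23/6; numerator = 1(1) = 1; a_1 = (1)/(23/6) = 6/23
  n = 2: D(2) = 2(2 + 17/6) = 29/3; numerator = 1(6/23) - 2(1) = -40/23; a_2 = (-40/23)/(29/3) = -120/667
  n = 3: D(3) = 3(3 + 17/6) = 35/2; numerator = 1(-120/667) - 2(6/23) = -468/667; a_3 = (-468/667)/(35/2) = -936/23345

r = 3/2; a_0 = 1; a_1 = 6/23; a_2 = -120/667; a_3 = -936/23345


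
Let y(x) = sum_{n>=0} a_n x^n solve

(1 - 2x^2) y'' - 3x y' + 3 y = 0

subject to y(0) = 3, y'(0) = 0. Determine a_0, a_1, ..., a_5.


Ansatz: y(x) = sum_{n>=0} a_n x^n, so y'(x) = sum_{n>=1} n a_n x^(n-1) and y''(x) = sum_{n>=2} n(n-1) a_n x^(n-2).
Substitute into P(x) y'' + Q(x) y' + R(x) y = 0 with P(x) = 1 - 2x^2, Q(x) = -3x, R(x) = 3, and match powers of x.
Initial conditions: a_0 = 3, a_1 = 0.
Setting the coefficient of each power of x to zero and solving order by order (substituting the coefficients already found):
  x^0: 2 a_2 + 3 a_0 = 0  ->  2 a_2 = -3 a_0 = -9  ->  a_2 = -9/2
  x^1: 6 a_3 = 0  ->  a_3 = 0
  x^2: 12 a_4 - 7 a_2 = 0  ->  12 a_4 = 7 a_2 = -63/2  ->  a_4 = -21/8
  x^3: 20 a_5 - 18 a_3 = 0  ->  20 a_5 = 18 a_3 = 0  ->  a_5 = 0
Truncated series: y(x) = 3 - (9/2) x^2 - (21/8) x^4 + O(x^6).

a_0 = 3; a_1 = 0; a_2 = -9/2; a_3 = 0; a_4 = -21/8; a_5 = 0
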